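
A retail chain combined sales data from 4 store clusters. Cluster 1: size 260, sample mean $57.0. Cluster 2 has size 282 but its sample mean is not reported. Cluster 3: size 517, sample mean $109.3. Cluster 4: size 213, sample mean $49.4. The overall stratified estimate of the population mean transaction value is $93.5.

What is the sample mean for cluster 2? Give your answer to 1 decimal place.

131.5

N = 260 + 282 + 517 + 213 = 1272.
Overall total = μ·N = 93.5·1272 = 118932.
Subtract the known strata: 260·57.0 + 517·109.3 + 213·49.4 = 81850.3.
Remaining total for cluster 2: 118932 − 81850.3 = 37081.7.
Divide by its size: 37081.7 / 282 = 131.495... → 131.5.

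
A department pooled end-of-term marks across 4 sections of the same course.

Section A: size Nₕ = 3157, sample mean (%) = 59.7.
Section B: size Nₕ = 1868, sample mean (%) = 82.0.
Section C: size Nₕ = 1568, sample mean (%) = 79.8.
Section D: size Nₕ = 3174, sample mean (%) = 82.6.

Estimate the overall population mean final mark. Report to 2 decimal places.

N = 3157 + 1868 + 1568 + 3174 = 9767.
The stratified mean weights each stratum mean by its population share Nₕ/N.
Σ Nₕx̄ₕ = 3157·59.7 + 1868·82.0 + 1568·79.8 + 3174·82.6 = 188472.9 + 153176 + 125126.4 + 262172.4 = 728947.7.
Divide by N: 728947.7 / 9767 = 74.6337... → 74.63.

74.63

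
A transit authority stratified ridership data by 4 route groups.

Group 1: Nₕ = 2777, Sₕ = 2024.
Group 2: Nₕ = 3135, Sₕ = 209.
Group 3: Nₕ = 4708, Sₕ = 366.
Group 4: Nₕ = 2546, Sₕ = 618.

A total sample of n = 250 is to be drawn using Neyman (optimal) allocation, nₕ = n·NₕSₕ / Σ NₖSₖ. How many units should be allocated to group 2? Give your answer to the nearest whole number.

Σ NₕSₕ = 2777·2024 + 3135·209 + 4708·366 + 2546·618 = 9572419.
Share for 2: 655215/9572419 = 0.06845.
n_2 = 250 × 0.06845 = 17.112... → 17.

17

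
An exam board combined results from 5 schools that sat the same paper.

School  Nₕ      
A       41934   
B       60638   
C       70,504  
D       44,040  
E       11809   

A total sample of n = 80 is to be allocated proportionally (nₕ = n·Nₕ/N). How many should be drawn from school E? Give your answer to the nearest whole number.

4

Share of school E = 11809/228925 = 0.05158.
Allocate 80 × 0.05158 = 4.127... → 4.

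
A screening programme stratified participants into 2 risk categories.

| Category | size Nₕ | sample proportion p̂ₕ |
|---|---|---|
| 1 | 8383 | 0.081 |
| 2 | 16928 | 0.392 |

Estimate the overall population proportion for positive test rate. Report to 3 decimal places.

N = 8383 + 16928 = 25311.
Overall proportion = Σ (Nₕ/N)·p̂ₕ.
Σ Nₕp̂ₕ = 679.023 + 6635.776 = 7314.799.
7314.799 / 25311 = 0.28900... → 0.289.

0.289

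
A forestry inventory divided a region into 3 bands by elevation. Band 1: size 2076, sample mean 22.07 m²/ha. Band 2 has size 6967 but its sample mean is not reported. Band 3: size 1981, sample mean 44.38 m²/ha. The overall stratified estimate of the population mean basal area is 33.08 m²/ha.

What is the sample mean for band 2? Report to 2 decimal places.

33.15

Σ Nₕx̄ₕ = N·μ, so 6967·x̄_2 = 11024·33.08 − (2076·22.07 + 1981·44.38).
= 364673.92 − 133734.1 = 230939.82.
x̄_2 = 230939.82 / 6967 = 33.1477... → 33.15.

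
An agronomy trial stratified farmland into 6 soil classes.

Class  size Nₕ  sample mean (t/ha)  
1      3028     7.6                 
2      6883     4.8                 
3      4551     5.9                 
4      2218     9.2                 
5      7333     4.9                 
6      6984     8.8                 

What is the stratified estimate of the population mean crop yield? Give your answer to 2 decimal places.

6.47

N = 30997; weights Wₕ = Nₕ/N = (0.0977, 0.2221, 0.1468, 0.0716, 0.2366, 0.2253).
x̄_st = Σ Wₕ·x̄ₕ = 0.0977·7.6 + 0.2221·4.8 + 0.1468·5.9 + 0.0716·9.2 + 0.2366·4.9 + 0.2253·8.8 ≈ 6.4748...
→ 6.47.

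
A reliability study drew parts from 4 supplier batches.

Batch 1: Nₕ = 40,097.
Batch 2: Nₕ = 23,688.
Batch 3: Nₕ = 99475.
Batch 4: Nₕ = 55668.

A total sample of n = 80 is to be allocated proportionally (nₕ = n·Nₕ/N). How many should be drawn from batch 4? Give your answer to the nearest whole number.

N = 40097 + 23688 + 99475 + 55668 = 218928.
n_4 = 80·55668/218928 = 20.342... → 20.

20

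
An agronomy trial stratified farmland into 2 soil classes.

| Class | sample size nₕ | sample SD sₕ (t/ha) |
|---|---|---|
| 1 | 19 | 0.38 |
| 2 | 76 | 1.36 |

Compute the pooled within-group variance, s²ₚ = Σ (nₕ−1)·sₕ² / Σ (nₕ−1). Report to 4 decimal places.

1.5196

1: (19−1)·0.38² = 18·0.1444 = 2.5992
2: (76−1)·1.36² = 75·1.8496 = 138.72
Numerator = 141.3192; denominator = Σ(nₕ−1) = 93.
s²ₚ = 141.3192/93 = 1.519561... → 1.5196.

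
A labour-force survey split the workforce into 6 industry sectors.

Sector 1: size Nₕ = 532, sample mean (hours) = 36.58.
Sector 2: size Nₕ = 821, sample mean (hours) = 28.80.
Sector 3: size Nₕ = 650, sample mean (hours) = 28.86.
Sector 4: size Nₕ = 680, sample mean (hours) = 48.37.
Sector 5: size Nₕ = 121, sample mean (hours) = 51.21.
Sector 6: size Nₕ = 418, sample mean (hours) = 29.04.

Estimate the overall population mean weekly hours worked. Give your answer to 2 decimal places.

x̄_st = (Σ Nₕx̄ₕ) / (Σ Nₕ) = (532·36.58 + 821·28.80 + 650·28.86 + 680·48.37 + 121·51.21 + 418·29.04) / 3222
= 113091.09 / 3222 = 35.0997... → 35.10.

35.10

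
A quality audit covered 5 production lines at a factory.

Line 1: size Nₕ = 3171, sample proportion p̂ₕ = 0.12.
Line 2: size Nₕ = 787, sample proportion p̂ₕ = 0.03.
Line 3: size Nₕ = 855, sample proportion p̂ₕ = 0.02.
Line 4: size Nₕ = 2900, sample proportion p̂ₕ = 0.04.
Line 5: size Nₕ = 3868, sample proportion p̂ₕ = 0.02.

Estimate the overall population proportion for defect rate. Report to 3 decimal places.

0.053

Wₕ = Nₕ/N with N = 11581: 0.2738, 0.0680, 0.0738, 0.2504, 0.3340.
p̂_st = 0.2738·0.12 + 0.0680·0.03 + 0.0738·0.02 + 0.2504·0.04 + 0.3340·0.02 ≈ 0.05307... → 0.053.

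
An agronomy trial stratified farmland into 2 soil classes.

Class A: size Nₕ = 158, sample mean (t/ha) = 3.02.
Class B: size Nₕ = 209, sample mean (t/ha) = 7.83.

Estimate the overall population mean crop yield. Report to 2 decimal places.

x̄_st = (Σ Nₕx̄ₕ) / (Σ Nₕ) = (158·3.02 + 209·7.83) / 367
= 2113.63 / 367 = 5.7592... → 5.76.

5.76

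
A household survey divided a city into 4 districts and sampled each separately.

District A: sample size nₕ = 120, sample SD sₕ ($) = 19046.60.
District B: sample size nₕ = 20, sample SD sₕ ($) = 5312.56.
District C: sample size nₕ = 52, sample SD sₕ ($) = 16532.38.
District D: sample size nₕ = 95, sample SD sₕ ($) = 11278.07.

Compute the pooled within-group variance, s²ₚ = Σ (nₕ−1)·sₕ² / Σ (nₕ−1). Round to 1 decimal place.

245942905.7

Degrees of freedom: 119 + 19 + 51 + 94 = 283.
Σ(nₕ−1)sₕ² = 119·362772971.56 + 19·28223293.7536 + 51·273319588.4644 + 94·127194862.9249 = 69601842323.5834.
s²ₚ = 69601842323.5834 / 283 = 245942905.737... → 245942905.7.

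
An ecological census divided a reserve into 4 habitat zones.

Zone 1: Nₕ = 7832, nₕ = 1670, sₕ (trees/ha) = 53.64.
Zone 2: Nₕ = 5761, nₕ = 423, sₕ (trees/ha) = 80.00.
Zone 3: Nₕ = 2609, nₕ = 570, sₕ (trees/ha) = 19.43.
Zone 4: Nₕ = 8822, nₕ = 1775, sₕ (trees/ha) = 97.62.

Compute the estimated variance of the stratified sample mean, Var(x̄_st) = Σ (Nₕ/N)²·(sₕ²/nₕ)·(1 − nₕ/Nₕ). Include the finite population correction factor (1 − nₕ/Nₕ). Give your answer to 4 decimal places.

1.4144

N = 25024. Term for each stratum: Wₕ²sₕ²/nₕ·(1−nₕ/Nₕ).
Var(x̄_st) = 0.1327828 + 0.7430236 + 0.0056266 + 0.5330122 = 1.4144452 → 1.4144.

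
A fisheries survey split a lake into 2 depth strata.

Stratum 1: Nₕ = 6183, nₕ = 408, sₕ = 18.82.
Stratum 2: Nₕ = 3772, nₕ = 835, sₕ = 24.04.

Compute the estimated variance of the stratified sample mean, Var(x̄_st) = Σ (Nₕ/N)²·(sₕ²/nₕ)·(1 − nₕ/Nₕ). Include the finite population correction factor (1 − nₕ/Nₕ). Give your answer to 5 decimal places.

0.39016

N = 9955. Term for each stratum: Wₕ²sₕ²/nₕ·(1−nₕ/Nₕ).
Var(x̄_st) = 0.31278634 + 0.07737053 = 0.39015687 → 0.39016.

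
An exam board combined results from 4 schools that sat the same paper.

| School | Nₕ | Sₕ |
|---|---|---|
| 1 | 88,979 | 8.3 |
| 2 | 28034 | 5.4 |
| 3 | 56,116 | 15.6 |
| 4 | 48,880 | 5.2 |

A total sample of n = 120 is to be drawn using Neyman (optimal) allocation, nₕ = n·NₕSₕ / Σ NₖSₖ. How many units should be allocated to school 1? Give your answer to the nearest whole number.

44

1: NₕSₕ = 88979·8.3 = 738525.7
2: NₕSₕ = 28034·5.4 = 151383.6
3: NₕSₕ = 56116·15.6 = 875409.6
4: NₕSₕ = 48880·5.2 = 254176
Σ NₕSₕ = 2019494.9.
n_1 = 120·738525.7/2019494.9 = 43.884... → 44.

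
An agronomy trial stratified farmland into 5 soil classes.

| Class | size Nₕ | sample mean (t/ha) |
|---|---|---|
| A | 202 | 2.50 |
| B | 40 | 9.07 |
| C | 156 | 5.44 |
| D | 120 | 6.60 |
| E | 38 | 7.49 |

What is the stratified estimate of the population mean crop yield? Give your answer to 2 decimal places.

5.02

x̄_st = (Σ Nₕx̄ₕ) / (Σ Nₕ) = (202·2.50 + 40·9.07 + 156·5.44 + 120·6.60 + 38·7.49) / 556
= 2793.06 / 556 = 5.0235... → 5.02.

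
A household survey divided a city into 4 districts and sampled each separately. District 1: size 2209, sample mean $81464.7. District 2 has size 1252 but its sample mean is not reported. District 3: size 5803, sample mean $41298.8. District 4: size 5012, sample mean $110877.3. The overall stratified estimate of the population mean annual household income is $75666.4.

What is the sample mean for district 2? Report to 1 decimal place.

83773.2

N = 2209 + 1252 + 5803 + 5012 = 14276.
Overall total = μ·N = 75666.4·14276 = 1080213526.4.
Subtract the known strata: 2209·81464.7 + 5803·41298.8 + 5012·110877.3 = 975329486.3.
Remaining total for district 2: 1080213526.4 − 975329486.3 = 104884040.1.
Divide by its size: 104884040.1 / 1252 = 83773.195... → 83773.2.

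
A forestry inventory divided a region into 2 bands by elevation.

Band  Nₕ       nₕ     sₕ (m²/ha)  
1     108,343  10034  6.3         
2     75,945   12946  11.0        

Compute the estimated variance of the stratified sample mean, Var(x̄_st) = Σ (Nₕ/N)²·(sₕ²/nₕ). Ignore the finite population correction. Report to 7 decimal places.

N = 184288. Term for each stratum: Wₕ²sₕ²/nₕ.
Var(x̄_st) = 0.0013671451 + 0.0015872818 = 0.0029544268 → 0.0029544.

0.0029544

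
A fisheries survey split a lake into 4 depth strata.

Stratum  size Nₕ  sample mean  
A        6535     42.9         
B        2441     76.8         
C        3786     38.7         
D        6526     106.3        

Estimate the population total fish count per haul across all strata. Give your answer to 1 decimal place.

A: 6535·42.9 = 280351.5
B: 2441·76.8 = 187468.8
C: 3786·38.7 = 146518.2
D: 6526·106.3 = 693713.8
τ̂ = Σ Nₕx̄ₕ = 1308052.3.

1308052.3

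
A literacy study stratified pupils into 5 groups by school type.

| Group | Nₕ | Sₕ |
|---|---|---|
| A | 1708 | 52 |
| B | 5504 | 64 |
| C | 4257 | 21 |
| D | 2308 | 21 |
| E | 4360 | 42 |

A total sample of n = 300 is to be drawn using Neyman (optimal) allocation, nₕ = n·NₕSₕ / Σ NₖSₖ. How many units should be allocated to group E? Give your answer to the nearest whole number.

72

Σ NₕSₕ = 1708·52 + 5504·64 + 4257·21 + 2308·21 + 4360·42 = 762057.
Share for E: 183120/762057 = 0.24030.
n_E = 300 × 0.24030 = 72.089... → 72.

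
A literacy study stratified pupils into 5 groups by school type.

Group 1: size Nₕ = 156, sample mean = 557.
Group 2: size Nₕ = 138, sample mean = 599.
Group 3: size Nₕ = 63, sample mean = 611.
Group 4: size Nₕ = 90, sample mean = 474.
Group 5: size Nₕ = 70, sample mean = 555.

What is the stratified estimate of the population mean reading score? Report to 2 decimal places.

560.07

x̄_st = (Σ Nₕx̄ₕ) / (Σ Nₕ) = (156·557 + 138·599 + 63·611 + 90·474 + 70·555) / 517
= 289557 / 517 = 560.0716... → 560.07.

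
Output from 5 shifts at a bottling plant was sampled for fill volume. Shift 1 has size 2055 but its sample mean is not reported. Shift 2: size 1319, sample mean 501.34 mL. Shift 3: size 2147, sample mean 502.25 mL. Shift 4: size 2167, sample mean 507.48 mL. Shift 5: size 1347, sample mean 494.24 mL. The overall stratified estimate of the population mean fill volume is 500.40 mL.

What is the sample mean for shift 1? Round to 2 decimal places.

494.44

N = 2055 + 1319 + 2147 + 2167 + 1347 = 9035.
Overall total = μ·N = 500.40·9035 = 4521114.
Subtract the known strata: 1319·501.34 + 2147·502.25 + 2167·507.48 + 1347·494.24 = 3505048.65.
Remaining total for shift 1: 4521114 − 3505048.65 = 1016065.35.
Divide by its size: 1016065.35 / 2055 = 494.4357... → 494.44.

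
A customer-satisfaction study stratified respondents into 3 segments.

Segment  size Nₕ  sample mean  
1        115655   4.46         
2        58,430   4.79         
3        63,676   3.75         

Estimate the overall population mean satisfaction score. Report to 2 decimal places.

x̄_st = (Σ Nₕx̄ₕ) / (Σ Nₕ) = (115655·4.46 + 58430·4.79 + 63676·3.75) / 237761
= 1034486 / 237761 = 4.3509... → 4.35.

4.35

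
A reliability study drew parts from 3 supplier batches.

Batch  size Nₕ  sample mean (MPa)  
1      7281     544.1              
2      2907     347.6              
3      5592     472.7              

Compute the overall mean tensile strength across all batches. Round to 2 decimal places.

482.60

N = 15780; weights Wₕ = Nₕ/N = (0.4614, 0.1842, 0.3544).
x̄_st = Σ Wₕ·x̄ₕ = 0.4614·544.1 + 0.1842·347.6 + 0.3544·472.7 ≈ 482.5985...
→ 482.60.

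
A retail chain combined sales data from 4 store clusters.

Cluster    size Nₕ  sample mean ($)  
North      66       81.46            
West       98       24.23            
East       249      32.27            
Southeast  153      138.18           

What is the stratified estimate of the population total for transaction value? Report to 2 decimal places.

36927.67

North: 66·81.46 = 5376.36
West: 98·24.23 = 2374.54
East: 249·32.27 = 8035.23
Southeast: 153·138.18 = 21141.54
τ̂ = Σ Nₕx̄ₕ = 36927.67.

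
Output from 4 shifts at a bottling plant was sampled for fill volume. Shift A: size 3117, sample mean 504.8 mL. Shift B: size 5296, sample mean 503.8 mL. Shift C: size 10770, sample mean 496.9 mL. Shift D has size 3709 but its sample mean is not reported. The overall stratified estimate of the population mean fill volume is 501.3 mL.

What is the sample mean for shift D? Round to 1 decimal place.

507.6

Σ Nₕx̄ₕ = N·μ, so 3709·x̄_D = 22892·501.3 − (3117·504.8 + 5296·503.8 + 10770·496.9).
= 11475759.6 − 9593199.4 = 1882560.2.
x̄_D = 1882560.2 / 3709 = 507.565... → 507.6.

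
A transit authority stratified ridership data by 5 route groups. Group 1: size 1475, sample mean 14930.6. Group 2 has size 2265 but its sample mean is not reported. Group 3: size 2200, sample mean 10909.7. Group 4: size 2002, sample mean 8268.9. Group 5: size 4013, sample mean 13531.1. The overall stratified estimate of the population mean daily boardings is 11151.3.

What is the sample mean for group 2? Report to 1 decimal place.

Σ Nₕx̄ₕ = N·μ, so 2265·x̄_2 = 11955·11151.3 − (1475·14930.6 + 2200·10909.7 + 2002·8268.9 + 4013·13531.1).
= 133313791.5 − 116878617.1 = 16435174.4.
x̄_2 = 16435174.4 / 2265 = 7256.148... → 7256.1.

7256.1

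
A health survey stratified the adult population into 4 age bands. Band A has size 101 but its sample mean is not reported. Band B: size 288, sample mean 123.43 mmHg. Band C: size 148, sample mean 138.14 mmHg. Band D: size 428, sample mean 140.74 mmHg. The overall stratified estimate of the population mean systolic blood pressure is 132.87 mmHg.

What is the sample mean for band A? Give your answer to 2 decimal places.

Σ Nₕx̄ₕ = N·μ, so 101·x̄_A = 965·132.87 − (288·123.43 + 148·138.14 + 428·140.74).
= 128219.55 − 116229.28 = 11990.27.
x̄_A = 11990.27 / 101 = 118.7155... → 118.72.

118.72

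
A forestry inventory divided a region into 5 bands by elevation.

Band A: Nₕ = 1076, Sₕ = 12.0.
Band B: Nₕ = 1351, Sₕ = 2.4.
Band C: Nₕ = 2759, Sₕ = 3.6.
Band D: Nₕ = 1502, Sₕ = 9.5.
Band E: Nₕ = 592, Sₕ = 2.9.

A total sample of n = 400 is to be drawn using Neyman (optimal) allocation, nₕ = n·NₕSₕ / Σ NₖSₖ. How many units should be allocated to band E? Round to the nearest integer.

16

A: NₕSₕ = 1076·12.0 = 12912
B: NₕSₕ = 1351·2.4 = 3242.4
C: NₕSₕ = 2759·3.6 = 9932.4
D: NₕSₕ = 1502·9.5 = 14269
E: NₕSₕ = 592·2.9 = 1716.8
Σ NₕSₕ = 42072.6.
n_E = 400·1716.8/42072.6 = 16.322... → 16.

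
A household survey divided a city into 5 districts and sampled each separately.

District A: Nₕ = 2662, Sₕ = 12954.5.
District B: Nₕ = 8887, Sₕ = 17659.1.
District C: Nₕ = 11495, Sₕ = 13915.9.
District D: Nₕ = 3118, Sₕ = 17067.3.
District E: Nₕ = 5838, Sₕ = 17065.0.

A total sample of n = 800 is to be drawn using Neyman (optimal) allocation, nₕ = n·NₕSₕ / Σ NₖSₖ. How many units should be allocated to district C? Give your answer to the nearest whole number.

Σ NₕSₕ = 2662·12954.5 + 8887·17659.1 + 11495·13915.9 + 3118·17067.3 + 5838·17065.0 = 504225882.6.
Share for C: 159963270.5/504225882.6 = 0.31725.
n_C = 800 × 0.31725 = 253.796... → 254.

254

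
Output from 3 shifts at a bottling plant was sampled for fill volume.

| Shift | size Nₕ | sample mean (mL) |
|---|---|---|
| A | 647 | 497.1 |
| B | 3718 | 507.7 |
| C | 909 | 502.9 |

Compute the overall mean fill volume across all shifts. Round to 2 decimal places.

x̄_st = (Σ Nₕx̄ₕ) / (Σ Nₕ) = (647·497.1 + 3718·507.7 + 909·502.9) / 5274
= 2666388.4 / 5274 = 505.5723... → 505.57.

505.57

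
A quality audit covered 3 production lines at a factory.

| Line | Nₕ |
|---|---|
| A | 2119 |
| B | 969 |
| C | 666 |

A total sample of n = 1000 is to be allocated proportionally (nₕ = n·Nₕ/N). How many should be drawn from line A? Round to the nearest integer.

564

Share of line A = 2119/3754 = 0.56446.
Allocate 1000 × 0.56446 = 564.465... → 564.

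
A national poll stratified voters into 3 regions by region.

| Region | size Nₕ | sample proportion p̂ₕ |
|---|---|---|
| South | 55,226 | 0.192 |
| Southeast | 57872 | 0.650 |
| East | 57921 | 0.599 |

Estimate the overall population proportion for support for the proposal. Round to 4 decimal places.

N = 55226 + 57872 + 57921 = 171019.
Overall proportion = Σ (Nₕ/N)·p̂ₕ.
Σ Nₕp̂ₕ = 10603.392 + 37616.8 + 34694.679 = 82914.871.
82914.871 / 171019 = 0.484828... → 0.4848.

0.4848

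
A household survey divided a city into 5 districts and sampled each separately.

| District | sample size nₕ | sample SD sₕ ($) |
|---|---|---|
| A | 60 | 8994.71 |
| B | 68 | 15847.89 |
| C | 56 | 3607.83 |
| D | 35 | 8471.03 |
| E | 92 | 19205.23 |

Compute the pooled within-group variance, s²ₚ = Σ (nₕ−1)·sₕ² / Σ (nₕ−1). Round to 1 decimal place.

190591556.1

A: (60−1)·8994.71² = 59·80904807.9841 = 4773383671.0619
B: (68−1)·15847.89² = 67·251155617.4521 = 16827426369.2907
C: (56−1)·3607.83² = 55·13016437.3089 = 715904051.9895
D: (35−1)·8471.03² = 34·71758349.2609 = 2439783874.8706
E: (92−1)·19205.23² = 91·368840859.3529 = 33564518201.1139
Numerator = 58321016168.3266; denominator = Σ(nₕ−1) = 306.
s²ₚ = 58321016168.3266/306 = 190591556.106... → 190591556.1.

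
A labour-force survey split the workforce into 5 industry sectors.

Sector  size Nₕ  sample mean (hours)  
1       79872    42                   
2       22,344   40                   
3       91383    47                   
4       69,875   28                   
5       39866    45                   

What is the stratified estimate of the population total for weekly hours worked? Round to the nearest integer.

Estimate total by summing Nₕ·x̄ₕ over strata.
79872·42 + 22344·40 + 91383·47 + 69875·28 + 39866·45 = 3354624 + 893760 + 4295001 + 1956500 + 1793970 = 12293855.

12293855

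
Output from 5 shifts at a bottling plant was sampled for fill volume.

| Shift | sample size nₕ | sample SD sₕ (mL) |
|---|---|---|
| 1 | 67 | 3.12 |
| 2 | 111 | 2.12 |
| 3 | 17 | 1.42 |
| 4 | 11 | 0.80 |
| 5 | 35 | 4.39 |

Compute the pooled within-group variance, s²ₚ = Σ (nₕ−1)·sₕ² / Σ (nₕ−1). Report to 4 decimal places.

7.7575

Degrees of freedom: 66 + 110 + 16 + 10 + 34 = 236.
Σ(nₕ−1)sₕ² = 66·9.7344 + 110·4.4944 + 16·2.0164 + 10·0.64 + 34·19.2721 = 1830.7682.
s²ₚ = 1830.7682 / 236 = 7.757492... → 7.7575.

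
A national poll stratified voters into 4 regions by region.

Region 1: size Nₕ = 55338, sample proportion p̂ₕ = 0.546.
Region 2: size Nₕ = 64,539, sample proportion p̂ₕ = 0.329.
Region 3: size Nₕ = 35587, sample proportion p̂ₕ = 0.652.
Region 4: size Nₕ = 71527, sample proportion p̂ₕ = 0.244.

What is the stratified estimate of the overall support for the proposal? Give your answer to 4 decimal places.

0.4058

N = 55338 + 64539 + 35587 + 71527 = 226991.
Overall proportion = Σ (Nₕ/N)·p̂ₕ.
Σ Nₕp̂ₕ = 30214.548 + 21233.331 + 23202.724 + 17452.588 = 92103.191.
92103.191 / 226991 = 0.405757... → 0.4058.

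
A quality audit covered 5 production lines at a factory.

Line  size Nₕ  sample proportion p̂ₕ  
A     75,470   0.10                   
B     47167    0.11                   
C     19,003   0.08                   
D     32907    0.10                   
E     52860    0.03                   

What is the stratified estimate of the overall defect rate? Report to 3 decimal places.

0.084

N = 75470 + 47167 + 19003 + 32907 + 52860 = 227407.
Overall proportion = Σ (Nₕ/N)·p̂ₕ.
Σ Nₕp̂ₕ = 7547 + 5188.37 + 1520.24 + 3290.7 + 1585.8 = 19132.11.
19132.11 / 227407 = 0.08413... → 0.084.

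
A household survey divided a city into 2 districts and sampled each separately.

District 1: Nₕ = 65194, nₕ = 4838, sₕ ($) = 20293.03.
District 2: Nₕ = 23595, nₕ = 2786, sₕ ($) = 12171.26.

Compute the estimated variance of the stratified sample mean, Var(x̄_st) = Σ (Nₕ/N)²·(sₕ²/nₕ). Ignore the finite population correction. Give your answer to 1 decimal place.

N = 88789. Term for each stratum: Wₕ²sₕ²/nₕ.
Var(x̄_st) = 45890.7185 + 3755.0144 = 49645.7329 → 49645.7.

49645.7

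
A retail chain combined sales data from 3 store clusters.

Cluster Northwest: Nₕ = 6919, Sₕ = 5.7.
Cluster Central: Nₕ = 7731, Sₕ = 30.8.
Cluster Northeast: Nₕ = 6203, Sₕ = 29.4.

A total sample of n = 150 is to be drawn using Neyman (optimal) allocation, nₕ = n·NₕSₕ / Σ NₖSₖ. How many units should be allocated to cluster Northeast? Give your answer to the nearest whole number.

59

Northwest: NₕSₕ = 6919·5.7 = 39438.3
Central: NₕSₕ = 7731·30.8 = 238114.8
Northeast: NₕSₕ = 6203·29.4 = 182368.2
Σ NₕSₕ = 459921.3.
n_Northeast = 150·182368.2/459921.3 = 59.478... → 59.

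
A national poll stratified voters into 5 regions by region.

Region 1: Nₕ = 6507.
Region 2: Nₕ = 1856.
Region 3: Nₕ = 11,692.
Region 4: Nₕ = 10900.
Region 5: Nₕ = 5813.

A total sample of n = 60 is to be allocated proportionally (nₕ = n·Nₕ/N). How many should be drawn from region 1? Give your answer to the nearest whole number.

11

Share of region 1 = 6507/36768 = 0.17697.
Allocate 60 × 0.17697 = 10.618... → 11.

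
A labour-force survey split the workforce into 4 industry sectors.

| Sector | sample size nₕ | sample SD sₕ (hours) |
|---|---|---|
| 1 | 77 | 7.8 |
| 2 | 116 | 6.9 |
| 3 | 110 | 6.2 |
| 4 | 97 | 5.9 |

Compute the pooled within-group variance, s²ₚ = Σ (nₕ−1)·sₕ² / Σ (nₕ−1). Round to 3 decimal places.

Degrees of freedom: 76 + 115 + 109 + 96 = 396.
Σ(nₕ−1)sₕ² = 76·60.84 + 115·47.61 + 109·38.44 + 96·34.81 = 17630.71.
s²ₚ = 17630.71 / 396 = 44.52199... → 44.522.

44.522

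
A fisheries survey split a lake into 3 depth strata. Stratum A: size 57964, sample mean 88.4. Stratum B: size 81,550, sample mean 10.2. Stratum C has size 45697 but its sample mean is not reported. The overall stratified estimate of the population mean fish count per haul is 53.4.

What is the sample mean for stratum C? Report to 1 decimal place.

86.1

N = 57964 + 81550 + 45697 = 185211.
Overall total = μ·N = 53.4·185211 = 9890267.4.
Subtract the known strata: 57964·88.4 + 81550·10.2 = 5955827.6.
Remaining total for stratum C: 9890267.4 − 5955827.6 = 3934439.8.
Divide by its size: 3934439.8 / 45697 = 86.098... → 86.1.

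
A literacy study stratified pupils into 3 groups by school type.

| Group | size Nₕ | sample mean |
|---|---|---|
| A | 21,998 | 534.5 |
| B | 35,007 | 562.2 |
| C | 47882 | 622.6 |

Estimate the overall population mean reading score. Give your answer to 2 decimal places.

N = 21998 + 35007 + 47882 = 104887.
Weight each subgroup mean by Nₕ/N and sum.
Σ Nₕx̄ₕ = 21998·534.5 + 35007·562.2 + 47882·622.6 = 11757931 + 19680935.4 + 29811333.2 = 61250199.6.
Divide by N: 61250199.6 / 104887 = 583.9637... → 583.96.

583.96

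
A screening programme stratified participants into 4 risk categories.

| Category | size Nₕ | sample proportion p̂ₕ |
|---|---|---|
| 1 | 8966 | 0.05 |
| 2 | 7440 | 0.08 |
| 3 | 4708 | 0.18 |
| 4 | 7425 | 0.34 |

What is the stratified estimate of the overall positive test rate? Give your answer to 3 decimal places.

N = 8966 + 7440 + 4708 + 7425 = 28539.
Overall proportion = Σ (Nₕ/N)·p̂ₕ.
Σ Nₕp̂ₕ = 448.3 + 595.2 + 847.44 + 2524.5 = 4415.44.
4415.44 / 28539 = 0.15472... → 0.155.

0.155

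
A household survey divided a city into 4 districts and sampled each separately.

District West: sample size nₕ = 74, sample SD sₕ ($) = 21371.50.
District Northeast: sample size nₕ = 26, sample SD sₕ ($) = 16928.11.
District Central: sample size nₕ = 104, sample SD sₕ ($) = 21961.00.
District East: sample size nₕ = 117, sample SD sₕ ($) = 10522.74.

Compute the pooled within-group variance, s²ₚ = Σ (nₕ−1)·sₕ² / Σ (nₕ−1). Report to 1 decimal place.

325003091.1

West: (74−1)·21371.50² = 73·456741012.25 = 33342093894.25
Northeast: (26−1)·16928.11² = 25·286560908.1721 = 7164022704.3025
Central: (104−1)·21961.00² = 103·482285521 = 49675408663
East: (117−1)·10522.74² = 116·110728057.1076 = 12844454624.4816
Numerator = 103025979886.0341; denominator = Σ(nₕ−1) = 317.
s²ₚ = 103025979886.0341/317 = 325003091.123... → 325003091.1.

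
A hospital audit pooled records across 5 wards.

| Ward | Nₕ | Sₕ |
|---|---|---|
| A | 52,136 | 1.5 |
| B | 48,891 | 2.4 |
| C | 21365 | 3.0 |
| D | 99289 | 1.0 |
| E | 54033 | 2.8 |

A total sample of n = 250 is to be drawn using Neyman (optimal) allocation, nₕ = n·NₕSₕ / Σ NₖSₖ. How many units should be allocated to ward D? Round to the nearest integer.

49

A: NₕSₕ = 52136·1.5 = 78204
B: NₕSₕ = 48891·2.4 = 117338.4
C: NₕSₕ = 21365·3.0 = 64095
D: NₕSₕ = 99289·1.0 = 99289
E: NₕSₕ = 54033·2.8 = 151292.4
Σ NₕSₕ = 510218.8.
n_D = 250·99289/510218.8 = 48.650... → 49.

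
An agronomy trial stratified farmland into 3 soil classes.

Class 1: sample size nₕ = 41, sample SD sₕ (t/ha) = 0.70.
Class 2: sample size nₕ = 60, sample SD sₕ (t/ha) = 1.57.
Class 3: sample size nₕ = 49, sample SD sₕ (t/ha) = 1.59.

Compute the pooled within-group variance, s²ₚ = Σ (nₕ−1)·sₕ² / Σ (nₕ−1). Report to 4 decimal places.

1.9481

Degrees of freedom: 40 + 59 + 48 = 147.
Σ(nₕ−1)sₕ² = 40·0.49 + 59·2.4649 + 48·2.5281 = 286.3779.
s²ₚ = 286.3779 / 147 = 1.948149... → 1.9481.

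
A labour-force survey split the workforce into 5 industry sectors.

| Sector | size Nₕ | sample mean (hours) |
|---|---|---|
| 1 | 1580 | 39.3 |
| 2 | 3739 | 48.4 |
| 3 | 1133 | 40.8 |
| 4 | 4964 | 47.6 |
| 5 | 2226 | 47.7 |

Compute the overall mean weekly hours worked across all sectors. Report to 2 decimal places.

46.31

N = 1580 + 3739 + 1133 + 4964 + 2226 = 13642.
The stratified mean weights each stratum mean by its population share Nₕ/N.
Σ Nₕx̄ₕ = 1580·39.3 + 3739·48.4 + 1133·40.8 + 4964·47.6 + 2226·47.7 = 62094 + 180967.6 + 46226.4 + 236286.4 + 106180.2 = 631754.6.
Divide by N: 631754.6 / 13642 = 46.3095... → 46.31.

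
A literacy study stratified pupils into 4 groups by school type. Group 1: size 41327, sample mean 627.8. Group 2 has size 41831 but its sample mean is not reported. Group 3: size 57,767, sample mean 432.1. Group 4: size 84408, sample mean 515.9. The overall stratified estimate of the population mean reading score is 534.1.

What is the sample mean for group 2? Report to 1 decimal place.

619.1

N = 41327 + 41831 + 57767 + 84408 = 225333.
Overall total = μ·N = 534.1·225333 = 120350355.3.
Subtract the known strata: 41327·627.8 + 57767·432.1 + 84408·515.9 = 94452298.5.
Remaining total for group 2: 120350355.3 − 94452298.5 = 25898056.8.
Divide by its size: 25898056.8 / 41831 = 619.112... → 619.1.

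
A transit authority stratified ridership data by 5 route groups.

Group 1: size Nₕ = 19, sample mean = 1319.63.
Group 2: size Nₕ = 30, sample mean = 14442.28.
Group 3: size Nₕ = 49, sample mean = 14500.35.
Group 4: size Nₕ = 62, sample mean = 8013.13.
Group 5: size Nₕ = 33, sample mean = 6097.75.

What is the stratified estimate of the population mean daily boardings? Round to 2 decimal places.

N = 19 + 30 + 49 + 62 + 33 = 193.
Overall mean = Σ (Nₕ/N)·x̄ₕ — weight by population share, not a simple average.
Σ Nₕx̄ₕ = 19·1319.63 + 30·14442.28 + 49·14500.35 + 62·8013.13 + 33·6097.75 = 25072.97 + 433268.4 + 710517.15 + 496814.06 + 201225.75 = 1866898.33.
Divide by N: 1866898.33 / 193 = 9673.0483... → 9673.05.

9673.05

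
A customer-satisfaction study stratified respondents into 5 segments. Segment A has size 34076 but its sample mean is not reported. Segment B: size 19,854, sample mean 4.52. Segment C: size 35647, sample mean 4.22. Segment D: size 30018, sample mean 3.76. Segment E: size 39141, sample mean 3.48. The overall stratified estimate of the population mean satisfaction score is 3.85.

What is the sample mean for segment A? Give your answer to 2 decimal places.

3.58

Σ Nₕx̄ₕ = N·μ, so 34076·x̄_A = 158736·3.85 − (19854·4.52 + 35647·4.22 + 30018·3.76 + 39141·3.48).
= 611133.6 − 489248.78 = 121884.82.
x̄_A = 121884.82 / 34076 = 3.5769... → 3.58.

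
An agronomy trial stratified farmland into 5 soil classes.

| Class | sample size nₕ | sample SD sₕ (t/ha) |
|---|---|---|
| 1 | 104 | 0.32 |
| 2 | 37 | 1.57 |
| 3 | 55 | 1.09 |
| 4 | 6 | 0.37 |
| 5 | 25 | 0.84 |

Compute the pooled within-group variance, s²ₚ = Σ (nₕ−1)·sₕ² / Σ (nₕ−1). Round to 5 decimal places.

0.81559

Degrees of freedom: 103 + 36 + 54 + 5 + 24 = 222.
Σ(nₕ−1)sₕ² = 103·0.1024 + 36·2.4649 + 54·1.1881 + 5·0.1369 + 24·0.7056 = 181.0599.
s²ₚ = 181.0599 / 222 = 0.8155851... → 0.81559.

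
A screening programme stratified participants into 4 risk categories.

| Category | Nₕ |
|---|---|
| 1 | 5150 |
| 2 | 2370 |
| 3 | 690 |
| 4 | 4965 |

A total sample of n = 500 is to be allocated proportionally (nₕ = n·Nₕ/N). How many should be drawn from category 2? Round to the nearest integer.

N = 5150 + 2370 + 690 + 4965 = 13175.
n_2 = 500·2370/13175 = 89.943... → 90.

90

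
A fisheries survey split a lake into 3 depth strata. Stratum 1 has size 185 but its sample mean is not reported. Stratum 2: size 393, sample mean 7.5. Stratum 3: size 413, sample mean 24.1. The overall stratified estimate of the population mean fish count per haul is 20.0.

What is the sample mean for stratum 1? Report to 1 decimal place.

37.4

Σ Nₕx̄ₕ = N·μ, so 185·x̄_1 = 991·20.0 − (393·7.5 + 413·24.1).
= 19820 − 12900.8 = 6919.2.
x̄_1 = 6919.2 / 185 = 37.401... → 37.4.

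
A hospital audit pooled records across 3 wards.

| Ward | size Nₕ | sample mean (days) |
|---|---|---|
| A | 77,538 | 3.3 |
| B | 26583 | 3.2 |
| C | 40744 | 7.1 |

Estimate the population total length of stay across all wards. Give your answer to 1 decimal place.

630223.4

Population total = Σ Nₕ·x̄ₕ (each stratum's size times its mean).
77538·3.3 + 26583·3.2 + 40744·7.1 = 255875.4 + 85065.6 + 289282.4 = 630223.4.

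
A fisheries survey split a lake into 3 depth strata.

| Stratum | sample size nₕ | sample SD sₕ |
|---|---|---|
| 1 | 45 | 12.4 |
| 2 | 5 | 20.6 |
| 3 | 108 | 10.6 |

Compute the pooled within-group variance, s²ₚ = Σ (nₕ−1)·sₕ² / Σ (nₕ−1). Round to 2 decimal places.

132.16

1: (45−1)·12.4² = 44·153.76 = 6765.44
2: (5−1)·20.6² = 4·424.36 = 1697.44
3: (108−1)·10.6² = 107·112.36 = 12022.52
Numerator = 20485.4; denominator = Σ(nₕ−1) = 155.
s²ₚ = 20485.4/155 = 132.1639... → 132.16.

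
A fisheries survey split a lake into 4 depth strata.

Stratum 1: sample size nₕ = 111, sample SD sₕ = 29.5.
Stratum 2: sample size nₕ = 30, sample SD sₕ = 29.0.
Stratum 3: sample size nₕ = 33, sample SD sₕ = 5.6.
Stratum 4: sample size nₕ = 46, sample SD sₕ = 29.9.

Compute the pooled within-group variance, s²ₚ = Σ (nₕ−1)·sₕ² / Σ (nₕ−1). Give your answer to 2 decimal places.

1: (111−1)·29.5² = 110·870.25 = 95727.5
2: (30−1)·29.0² = 29·841 = 24389
3: (33−1)·5.6² = 32·31.36 = 1003.52
4: (46−1)·29.9² = 45·894.01 = 40230.45
Numerator = 161350.47; denominator = Σ(nₕ−1) = 216.
s²ₚ = 161350.47/216 = 746.9929... → 746.99.

746.99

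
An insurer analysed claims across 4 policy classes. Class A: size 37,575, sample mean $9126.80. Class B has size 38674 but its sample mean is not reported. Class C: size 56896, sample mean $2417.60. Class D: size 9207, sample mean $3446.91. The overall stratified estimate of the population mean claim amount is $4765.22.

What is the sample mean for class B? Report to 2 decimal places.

Σ Nₕx̄ₕ = N·μ, so 38674·x̄_B = 142352·4765.22 − (37575·9126.80 + 56896·2417.60 + 9207·3446.91).
= 678338597.44 − 512226979.97 = 166111617.47.
x̄_B = 166111617.47 / 38674 = 4295.1755... → 4295.18.

4295.18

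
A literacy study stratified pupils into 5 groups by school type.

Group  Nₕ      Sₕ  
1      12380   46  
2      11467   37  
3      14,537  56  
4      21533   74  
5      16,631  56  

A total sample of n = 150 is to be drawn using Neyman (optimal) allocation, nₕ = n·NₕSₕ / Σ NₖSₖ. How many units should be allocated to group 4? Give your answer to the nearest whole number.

55

1: NₕSₕ = 12380·46 = 569480
2: NₕSₕ = 11467·37 = 424279
3: NₕSₕ = 14537·56 = 814072
4: NₕSₕ = 21533·74 = 1593442
5: NₕSₕ = 16631·56 = 931336
Σ NₕSₕ = 4332609.
n_4 = 150·1593442/4332609 = 55.167... → 55.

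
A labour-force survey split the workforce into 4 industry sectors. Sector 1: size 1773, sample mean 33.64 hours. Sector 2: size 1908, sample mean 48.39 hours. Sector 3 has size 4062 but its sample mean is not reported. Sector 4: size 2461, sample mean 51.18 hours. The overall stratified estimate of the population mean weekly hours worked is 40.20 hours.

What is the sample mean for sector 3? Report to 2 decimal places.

32.56

Σ Nₕx̄ₕ = N·μ, so 4062·x̄_3 = 10204·40.20 − (1773·33.64 + 1908·48.39 + 2461·51.18).
= 410200.8 − 277925.82 = 132274.98.
x̄_3 = 132274.98 / 4062 = 32.5640... → 32.56.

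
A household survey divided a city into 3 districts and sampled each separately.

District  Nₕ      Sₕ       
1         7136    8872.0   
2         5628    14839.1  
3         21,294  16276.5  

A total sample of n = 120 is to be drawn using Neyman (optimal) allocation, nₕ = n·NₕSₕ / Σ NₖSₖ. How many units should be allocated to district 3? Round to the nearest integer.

1: NₕSₕ = 7136·8872.0 = 63310592
2: NₕSₕ = 5628·14839.1 = 83514454.8
3: NₕSₕ = 21294·16276.5 = 346591791
Σ NₕSₕ = 493416837.8.
n_3 = 120·346591791/493416837.8 = 84.292... → 84.

84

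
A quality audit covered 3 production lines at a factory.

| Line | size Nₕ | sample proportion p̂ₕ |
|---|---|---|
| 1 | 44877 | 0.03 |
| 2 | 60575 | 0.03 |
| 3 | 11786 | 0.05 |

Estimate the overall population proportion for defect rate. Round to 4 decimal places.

0.0320

Wₕ = Nₕ/N with N = 117238: 0.3828, 0.5167, 0.1005.
p̂_st = 0.3828·0.03 + 0.5167·0.03 + 0.1005·0.05 ≈ 0.032011... → 0.0320.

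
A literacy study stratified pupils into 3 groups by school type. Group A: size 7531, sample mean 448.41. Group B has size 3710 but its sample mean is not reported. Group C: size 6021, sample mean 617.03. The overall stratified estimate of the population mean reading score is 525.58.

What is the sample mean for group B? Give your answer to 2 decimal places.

533.81

Σ Nₕx̄ₕ = N·μ, so 3710·x̄_B = 17262·525.58 − (7531·448.41 + 6021·617.03).
= 9072561.96 − 7092113.34 = 1980448.62.
x̄_B = 1980448.62 / 3710 = 533.8136... → 533.81.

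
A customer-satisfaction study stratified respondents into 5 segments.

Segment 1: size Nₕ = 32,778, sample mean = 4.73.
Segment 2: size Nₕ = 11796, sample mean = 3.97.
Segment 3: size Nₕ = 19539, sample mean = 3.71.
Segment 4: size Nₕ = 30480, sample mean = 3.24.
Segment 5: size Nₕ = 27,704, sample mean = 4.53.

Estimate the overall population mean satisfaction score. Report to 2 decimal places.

4.08

x̄_st = (Σ Nₕx̄ₕ) / (Σ Nₕ) = (32778·4.73 + 11796·3.97 + 19539·3.71 + 30480·3.24 + 27704·4.53) / 122297
= 498614.07 / 122297 = 4.0771... → 4.08.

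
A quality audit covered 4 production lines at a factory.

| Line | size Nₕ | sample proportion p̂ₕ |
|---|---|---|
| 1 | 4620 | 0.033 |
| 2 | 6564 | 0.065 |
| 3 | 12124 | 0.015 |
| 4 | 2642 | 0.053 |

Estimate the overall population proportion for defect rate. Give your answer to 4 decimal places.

0.0347

Wₕ = Nₕ/N with N = 25950: 0.1780, 0.2529, 0.4672, 0.1018.
p̂_st = 0.1780·0.033 + 0.2529·0.065 + 0.4672·0.015 + 0.1018·0.053 ≈ 0.034721... → 0.0347.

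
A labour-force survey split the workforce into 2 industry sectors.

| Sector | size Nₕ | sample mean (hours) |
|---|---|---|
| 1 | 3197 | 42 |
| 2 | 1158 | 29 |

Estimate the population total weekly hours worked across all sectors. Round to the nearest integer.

1: 3197·42 = 134274
2: 1158·29 = 33582
τ̂ = Σ Nₕx̄ₕ = 167856.

167856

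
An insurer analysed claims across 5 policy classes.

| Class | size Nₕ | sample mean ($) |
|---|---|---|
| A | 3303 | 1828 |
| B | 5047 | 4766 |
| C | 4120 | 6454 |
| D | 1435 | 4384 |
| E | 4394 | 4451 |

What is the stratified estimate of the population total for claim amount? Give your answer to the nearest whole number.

Population total = Σ Nₕ·x̄ₕ (each stratum's size times its mean).
3303·1828 + 5047·4766 + 4120·6454 + 1435·4384 + 4394·4451 = 6037884 + 24054002 + 26590480 + 6291040 + 19557694 = 82531100.

82531100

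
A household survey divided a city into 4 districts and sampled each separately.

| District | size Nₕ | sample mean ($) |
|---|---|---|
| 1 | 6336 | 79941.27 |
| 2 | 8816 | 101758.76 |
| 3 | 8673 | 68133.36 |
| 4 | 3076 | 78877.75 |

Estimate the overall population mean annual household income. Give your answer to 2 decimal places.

83162.77

N = 6336 + 8816 + 8673 + 3076 = 26901.
The stratified mean weights each stratum mean by its population share Nₕ/N.
Σ Nₕx̄ₕ = 6336·79941.27 + 8816·101758.76 + 8673·68133.36 + 3076·78877.75 = 506507886.72 + 897105228.16 + 590920631.28 + 242627959 = 2237161705.16.
Divide by N: 2237161705.16 / 26901 = 83162.7711... → 83162.77.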